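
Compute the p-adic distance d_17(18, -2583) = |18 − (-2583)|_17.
d_17(18, -2583) = 1/289

Step 1 — x − y = 18 − (-2583) = 2601. Step 2 — v_17(2601) = 2 (factor: 2601 = (17^2 · 9); the sign does not affect v_p). Step 3 — |x − y|_17 = 17^{-2} = 1/289.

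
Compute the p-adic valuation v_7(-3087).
v_7(-3087) = 3

v_7(n) is the largest exponent k such that 7^k divides n. Factor out: -3087 = -7^3 · 9. (Sign doesn't affect v_p.) So v_7(-3087) = 3.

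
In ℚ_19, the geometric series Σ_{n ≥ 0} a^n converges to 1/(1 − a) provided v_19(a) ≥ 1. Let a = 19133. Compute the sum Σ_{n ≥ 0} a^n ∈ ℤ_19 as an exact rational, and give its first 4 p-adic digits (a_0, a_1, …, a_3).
Σ a^n = 1/(1 − a) = -1/19132;  first 4 digits = (1, 0, 15, 2)

v_19(a) = 2 ≥ 1, so the series converges in ℤ_19 to 1/(1 − a) = 1/(1 − 19133) = -1/19132. Expand this rational in ℤ_19: compute digits iteratively via d_i = x_i mod 19, x_{i+1} = (x_i − d_i)/19. The first 4 digits are (1, 0, 15, 2).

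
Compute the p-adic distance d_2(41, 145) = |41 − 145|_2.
d_2(41, 145) = 1/8

Step 1 — x − y = 41 − 145 = -104. Step 2 — v_2(-104) = 3 (factor: -104 = −(2^3 · 13); the sign does not affect v_p). Step 3 — |x − y|_2 = 2^{-3} = 1/8.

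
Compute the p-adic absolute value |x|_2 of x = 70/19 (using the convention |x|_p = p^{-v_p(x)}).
|70/19|_2 = 1/2

Step 1 — compute v_2(x) by factoring powers of 2 out of the numerator and denominator: v_2(70/19) = 1. Step 2 — apply |x|_p = p^{-v_p(x)} = 2^{-1} = 1/2.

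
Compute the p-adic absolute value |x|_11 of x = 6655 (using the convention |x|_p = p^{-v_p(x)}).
|6655|_11 = 1/1331

Step 1 — compute v_11(x) by factoring powers of 11 out of the numerator and denominator: v_11(6655) = 3. Step 2 — apply |x|_p = p^{-v_p(x)} = 11^{-3} = 1/1331.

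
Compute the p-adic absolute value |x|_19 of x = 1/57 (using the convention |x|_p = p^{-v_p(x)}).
|1/57|_19 = 19

Step 1 — compute v_19(x) by factoring powers of 19 out of the numerator and denominator: v_19(1/57) = -1. Step 2 — apply |x|_p = p^{-v_p(x)} = 19^{1} = 19.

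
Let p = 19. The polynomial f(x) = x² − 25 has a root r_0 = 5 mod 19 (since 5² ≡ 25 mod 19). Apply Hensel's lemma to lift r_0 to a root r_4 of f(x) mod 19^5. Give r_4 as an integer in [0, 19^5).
r_4 = 5 (mod 2476099)

Hensel's recurrence: r_{i+1} = r_i − f(r_i)·(f′(r_i))^{-1} mod 19^{i+2}, with f′(x) = 2x. Iterate:
  r_0 = 5 (mod 19)
  r_1 = 5 (mod 361)
  r_2 = 5 (mod 6859)
  r_3 = 5 (mod 130321)
  r_4 = 5 (mod 2476099)
Final: r_4 = 5, and one checks f(r_4) ≡ 0 mod 19^5.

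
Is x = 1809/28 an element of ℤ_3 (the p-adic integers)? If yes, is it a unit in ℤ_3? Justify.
x ∈ ℤ_3 but not a unit; v_3(x) = 3 > 0

ℤ_3 = {x ∈ ℚ_3 : v_3(x) ≥ 0} and ℤ_3^× = {x ∈ ℤ_3 : v_3(x) = 0}. Here v_3(1809/28) = v_3(num) − v_3(den) = 3; compare against these criteria.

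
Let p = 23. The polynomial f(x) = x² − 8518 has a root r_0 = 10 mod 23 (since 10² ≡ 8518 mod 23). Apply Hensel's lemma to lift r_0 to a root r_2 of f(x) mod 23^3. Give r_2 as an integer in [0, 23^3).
r_2 = 4610 (mod 12167)

Hensel's recurrence: r_{i+1} = r_i − f(r_i)·(f′(r_i))^{-1} mod 23^{i+2}, with f′(x) = 2x. Iterate:
  r_0 = 10 (mod 23)
  r_1 = 378 (mod 529)
  r_2 = 4610 (mod 12167)
Final: r_2 = 4610, and one checks f(r_2) ≡ 0 mod 23^3.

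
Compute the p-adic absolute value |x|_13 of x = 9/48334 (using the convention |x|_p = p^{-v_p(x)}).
|9/48334|_13 = 2197

Step 1 — compute v_13(x) by factoring powers of 13 out of the numerator and denominator: v_13(9/48334) = -3. Step 2 — apply |x|_p = p^{-v_p(x)} = 13^{3} = 2197.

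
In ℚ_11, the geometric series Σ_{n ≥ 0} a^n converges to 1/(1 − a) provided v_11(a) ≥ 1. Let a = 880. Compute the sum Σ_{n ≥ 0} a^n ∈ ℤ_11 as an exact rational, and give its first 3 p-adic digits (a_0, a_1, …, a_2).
Σ a^n = 1/(1 − a) = -1/879;  first 3 digits = (1, 3, 5)

v_11(a) = 1 ≥ 1, so the series converges in ℤ_11 to 1/(1 − a) = 1/(1 − 880) = -1/879. Expand this rational in ℤ_11: compute digits iteratively via d_i = x_i mod 11, x_{i+1} = (x_i − d_i)/11. The first 3 digits are (1, 3, 5).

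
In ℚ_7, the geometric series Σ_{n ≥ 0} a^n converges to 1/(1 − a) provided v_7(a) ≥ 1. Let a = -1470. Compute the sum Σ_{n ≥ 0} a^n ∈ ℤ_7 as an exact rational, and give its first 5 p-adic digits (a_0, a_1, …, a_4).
Σ a^n = 1/(1 − a) = 1/1471;  first 5 digits = (1, 0, 5, 2, 3)

v_7(a) = 2 ≥ 1, so the series converges in ℤ_7 to 1/(1 − a) = 1/(1 − (-1470)) = 1/1471. Expand this rational in ℤ_7: compute digits iteratively via d_i = x_i mod 7, x_{i+1} = (x_i − d_i)/7. The first 5 digits are (1, 0, 5, 2, 3).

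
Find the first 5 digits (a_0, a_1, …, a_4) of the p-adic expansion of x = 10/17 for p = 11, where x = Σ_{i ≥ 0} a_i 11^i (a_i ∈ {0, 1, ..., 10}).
(a_0, …, a_4) = (9, 7, 9, 3, 10)

v_11(10/17) = 0 (numerator and denominator both coprime to 11), so x ∈ ℤ_11^×. Compute digits iteratively via a_i = x_i mod 11, x_{i+1} = (x_i − a_i)/11, with x_0 = x:
  x_0 = 10/17;  a_0 = 9;  x_1 = (x_0 − 9)/11 = -13/17
  x_1 = -13/17;  a_1 = 7;  x_2 = (x_1 − 7)/11 = -12/17
  x_2 = -12/17;  a_2 = 9;  x_3 = (x_2 − 9)/11 = -15/17
  x_3 = -15/17;  a_3 = 3;  x_4 = (x_3 − 3)/11 = -6/17
  x_4 = -6/17;  a_4 = 10;  x_5 = (x_4 − 10)/11 = -16/17
Digits: (9, 7, 9, 3, 10).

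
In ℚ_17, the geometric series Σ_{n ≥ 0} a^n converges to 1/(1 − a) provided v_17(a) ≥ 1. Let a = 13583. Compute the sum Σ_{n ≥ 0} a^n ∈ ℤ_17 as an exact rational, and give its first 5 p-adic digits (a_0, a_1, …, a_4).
Σ a^n = 1/(1 − a) = -1/13582;  first 5 digits = (1, 0, 13, 2, 16)

v_17(a) = 2 ≥ 1, so the series converges in ℤ_17 to 1/(1 − a) = 1/(1 − 13583) = -1/13582. Expand this rational in ℤ_17: compute digits iteratively via d_i = x_i mod 17, x_{i+1} = (x_i − d_i)/17. The first 5 digits are (1, 0, 13, 2, 16).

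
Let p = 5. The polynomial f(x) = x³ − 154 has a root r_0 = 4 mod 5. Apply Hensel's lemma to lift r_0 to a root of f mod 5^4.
r_3 = 359 (mod 625)

Hensel: r_{i+1} = r_i − f(r_i)/f′(r_i) mod 5^{i+2}, where f′(x) = 3x². Iterate:
  r_0 = 4 (mod 5)
  r_1 = 9 (mod 25)
  r_2 = 109 (mod 125)
  r_3 = 359 (mod 625)
Final: r = 359 with f(r) ≡ 0 mod 5^4.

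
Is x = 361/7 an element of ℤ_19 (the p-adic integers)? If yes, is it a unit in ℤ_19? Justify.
x ∈ ℤ_19 but not a unit; v_19(x) = 2 > 0

ℤ_19 = {x ∈ ℚ_19 : v_19(x) ≥ 0} and ℤ_19^× = {x ∈ ℤ_19 : v_19(x) = 0}. Here v_19(361/7) = v_19(num) − v_19(den) = 2; compare against these criteria.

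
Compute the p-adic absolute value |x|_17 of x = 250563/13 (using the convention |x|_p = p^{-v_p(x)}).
|250563/13|_17 = 1/83521

Step 1 — compute v_17(x) by factoring powers of 17 out of the numerator and denominator: v_17(250563/13) = 4. Step 2 — apply |x|_p = p^{-v_p(x)} = 17^{-4} = 1/83521.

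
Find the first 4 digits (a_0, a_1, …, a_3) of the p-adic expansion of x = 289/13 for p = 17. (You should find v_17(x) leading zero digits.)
(a_0, …, a_3) = (0, 0, 4, 5)

v_17(289/13) = 2, so a_0 = ... = a_1 = 0. Factor out: x = 17^2 · u with u = 1/13 a unit in ℤ_17. Expand u iteratively via a_{v+i} = u_i mod 17, u_{i+1} = (u_i − a_{v+i})/17:
  u_0 = 1/13;  a_2 = 4;  u_1 = (u_0 − 4)/17 = -3/13
  u_1 = -3/13;  a_3 = 5;  u_2 = (u_1 − 5)/17 = -4/13
Digits: (0, 0, 4, 5).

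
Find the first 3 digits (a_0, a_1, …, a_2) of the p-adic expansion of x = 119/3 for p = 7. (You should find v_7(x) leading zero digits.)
(a_0, …, a_2) = (0, 1, 3)

v_7(119/3) = 1, so a_0 = ... = a_0 = 0. Factor out: x = 7^1 · u with u = 17/3 a unit in ℤ_7. Expand u iteratively via a_{v+i} = u_i mod 7, u_{i+1} = (u_i − a_{v+i})/7:
  u_0 = 17/3;  a_1 = 1;  u_1 = (u_0 − 1)/7 = 2/3
  u_1 = 2/3;  a_2 = 3;  u_2 = (u_1 − 3)/7 = -1/3
Digits: (0, 1, 3).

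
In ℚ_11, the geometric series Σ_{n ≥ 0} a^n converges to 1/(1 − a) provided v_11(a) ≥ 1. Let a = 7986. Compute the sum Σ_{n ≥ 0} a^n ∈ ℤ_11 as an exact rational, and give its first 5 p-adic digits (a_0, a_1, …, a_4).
Σ a^n = 1/(1 − a) = -1/7985;  first 5 digits = (1, 0, 0, 6, 0)

v_11(a) = 3 ≥ 1, so the series converges in ℤ_11 to 1/(1 − a) = 1/(1 − 7986) = -1/7985. Expand this rational in ℤ_11: compute digits iteratively via d_i = x_i mod 11, x_{i+1} = (x_i − d_i)/11. The first 5 digits are (1, 0, 0, 6, 0).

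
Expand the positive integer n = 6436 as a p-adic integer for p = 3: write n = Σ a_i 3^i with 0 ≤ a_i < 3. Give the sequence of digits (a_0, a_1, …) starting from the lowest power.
(a_0, a_1, …) = (1, 0, 1, 1, 1, 2, 2, 2)

Repeated division by 3 gives the digits low-to-high: 6436 = 1 + 1·3^2 + 1·3^3 + 1·3^4 + 2·3^5 + 2·3^6 + 2·3^7. Digit sequence: (1, 0, 1, 1, 1, 2, 2, 2).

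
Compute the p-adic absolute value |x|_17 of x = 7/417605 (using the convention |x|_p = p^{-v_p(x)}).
|7/417605|_17 = 83521

Step 1 — compute v_17(x) by factoring powers of 17 out of the numerator and denominator: v_17(7/417605) = -4. Step 2 — apply |x|_p = p^{-v_p(x)} = 17^{4} = 83521.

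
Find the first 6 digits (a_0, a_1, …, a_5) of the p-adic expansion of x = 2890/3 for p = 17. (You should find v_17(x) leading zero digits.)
(a_0, …, a_5) = (0, 0, 9, 11, 5, 11)

v_17(2890/3) = 2, so a_0 = ... = a_1 = 0. Factor out: x = 17^2 · u with u = 10/3 a unit in ℤ_17. Expand u iteratively via a_{v+i} = u_i mod 17, u_{i+1} = (u_i − a_{v+i})/17:
  u_0 = 10/3;  a_2 = 9;  u_1 = (u_0 − 9)/17 = -1/3
  u_1 = -1/3;  a_3 = 11;  u_2 = (u_1 − 11)/17 = -2/3
  u_2 = -2/3;  a_4 = 5;  u_3 = (u_2 − 5)/17 = -1/3
  u_3 = -1/3;  a_5 = 11;  u_4 = (u_3 − 11)/17 = -2/3
Digits: (0, 0, 9, 11, 5, 11).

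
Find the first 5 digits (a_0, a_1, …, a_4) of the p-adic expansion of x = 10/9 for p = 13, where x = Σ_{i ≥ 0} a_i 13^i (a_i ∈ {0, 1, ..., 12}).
(a_0, …, a_4) = (4, 7, 11, 2, 7)

v_13(10/9) = 0 (numerator and denominator both coprime to 13), so x ∈ ℤ_13^×. Compute digits iteratively via a_i = x_i mod 13, x_{i+1} = (x_i − a_i)/13, with x_0 = x:
  x_0 = 10/9;  a_0 = 4;  x_1 = (x_0 − 4)/13 = -2/9
  x_1 = -2/9;  a_1 = 7;  x_2 = (x_1 − 7)/13 = -5/9
  x_2 = -5/9;  a_2 = 11;  x_3 = (x_2 − 11)/13 = -8/9
  x_3 = -8/9;  a_3 = 2;  x_4 = (x_3 − 2)/13 = -2/9
  x_4 = -2/9;  a_4 = 7;  x_5 = (x_4 − 7)/13 = -5/9
Digits: (4, 7, 11, 2, 7).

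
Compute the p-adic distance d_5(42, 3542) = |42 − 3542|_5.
d_5(42, 3542) = 1/125

Step 1 — x − y = 42 − 3542 = -3500. Step 2 — v_5(-3500) = 3 (factor: -3500 = −(5^3 · 28); the sign does not affect v_p). Step 3 — |x − y|_5 = 5^{-3} = 1/125.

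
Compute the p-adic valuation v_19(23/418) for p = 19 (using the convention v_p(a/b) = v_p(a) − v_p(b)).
v_19(23/418) = -1

Factor powers of 19 from the numerator and denominator of the reduced fraction: 23 = 19^0 · 23 and 418 = 19^1 · 22. Apply v_p(a/b) = v_p(a) − v_p(b): v_19(23/418) = 0 − 1 = -1.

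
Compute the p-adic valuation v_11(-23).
v_11(-23) = 0

v_11(n) is the largest exponent k such that 11^k divides n. Factor out: -23 = -11^0 · 23. (Sign doesn't affect v_p.) So v_11(-23) = 0.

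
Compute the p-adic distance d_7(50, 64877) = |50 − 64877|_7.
d_7(50, 64877) = 1/2401

Step 1 — x − y = 50 − 64877 = -64827. Step 2 — v_7(-64827) = 4 (factor: -64827 = −(7^4 · 27); the sign does not affect v_p). Step 3 — |x − y|_7 = 7^{-4} = 1/2401.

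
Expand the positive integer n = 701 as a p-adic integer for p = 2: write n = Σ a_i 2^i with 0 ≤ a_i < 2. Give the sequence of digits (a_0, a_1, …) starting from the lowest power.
(a_0, a_1, …) = (1, 0, 1, 1, 1, 1, 0, 1, 0, 1)

Repeated division by 2 gives the digits low-to-high: 701 = 1 + 1·2^2 + 1·2^3 + 1·2^4 + 1·2^5 + 1·2^7 + 1·2^9. Digit sequence: (1, 0, 1, 1, 1, 1, 0, 1, 0, 1).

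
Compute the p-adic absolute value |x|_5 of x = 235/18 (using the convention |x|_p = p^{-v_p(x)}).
|235/18|_5 = 1/5

Step 1 — compute v_5(x) by factoring powers of 5 out of the numerator and denominator: v_5(235/18) = 1. Step 2 — apply |x|_p = p^{-v_p(x)} = 5^{-1} = 1/5.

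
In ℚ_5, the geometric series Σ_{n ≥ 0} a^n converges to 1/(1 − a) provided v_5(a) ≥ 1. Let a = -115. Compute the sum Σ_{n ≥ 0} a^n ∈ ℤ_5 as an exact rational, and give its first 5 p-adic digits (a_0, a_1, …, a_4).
Σ a^n = 1/(1 − a) = 1/116;  first 5 digits = (1, 2, 4, 2, 3)

v_5(a) = 1 ≥ 1, so the series converges in ℤ_5 to 1/(1 − a) = 1/(1 − (-115)) = 1/116. Expand this rational in ℤ_5: compute digits iteratively via d_i = x_i mod 5, x_{i+1} = (x_i − d_i)/5. The first 5 digits are (1, 2, 4, 2, 3).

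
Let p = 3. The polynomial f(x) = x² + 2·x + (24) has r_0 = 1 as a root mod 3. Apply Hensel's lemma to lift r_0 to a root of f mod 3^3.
r_2 = 1 (mod 27)

Hensel: r_{i+1} = r_i − f(r_i)·(f′(r_i))^{-1} mod 3^{i+2}, f′(x) = 2x + 2. Iterate:
  r_0 = 1 (mod 3)
  r_1 = 1 (mod 9)
  r_2 = 1 (mod 27)
Final: r = 1 satisfies f(r) ≡ 0 mod 3^3.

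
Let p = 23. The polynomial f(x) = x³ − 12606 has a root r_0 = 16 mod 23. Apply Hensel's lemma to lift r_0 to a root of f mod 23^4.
r_3 = 211386 (mod 279841)

Hensel: r_{i+1} = r_i − f(r_i)/f′(r_i) mod 23^{i+2}, where f′(x) = 3x². Iterate:
  r_0 = 16 (mod 23)
  r_1 = 315 (mod 529)
  r_2 = 4547 (mod 12167)
  r_3 = 211386 (mod 279841)
Final: r = 211386 with f(r) ≡ 0 mod 23^4.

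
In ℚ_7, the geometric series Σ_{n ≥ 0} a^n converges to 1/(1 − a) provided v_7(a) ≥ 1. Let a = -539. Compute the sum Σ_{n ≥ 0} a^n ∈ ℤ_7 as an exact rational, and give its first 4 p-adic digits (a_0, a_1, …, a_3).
Σ a^n = 1/(1 − a) = 1/540;  first 4 digits = (1, 0, 3, 5)

v_7(a) = 2 ≥ 1, so the series converges in ℤ_7 to 1/(1 − a) = 1/(1 − (-539)) = 1/540. Expand this rational in ℤ_7: compute digits iteratively via d_i = x_i mod 7, x_{i+1} = (x_i − d_i)/7. The first 4 digits are (1, 0, 3, 5).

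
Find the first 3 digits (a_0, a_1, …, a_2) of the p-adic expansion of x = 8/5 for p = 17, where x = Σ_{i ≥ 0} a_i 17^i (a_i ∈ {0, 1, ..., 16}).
(a_0, …, a_2) = (5, 10, 13)

v_17(8/5) = 0 (numerator and denominator both coprime to 17), so x ∈ ℤ_17^×. Compute digits iteratively via a_i = x_i mod 17, x_{i+1} = (x_i − a_i)/17, with x_0 = x:
  x_0 = 8/5;  a_0 = 5;  x_1 = (x_0 − 5)/17 = -1/5
  x_1 = -1/5;  a_1 = 10;  x_2 = (x_1 − 10)/17 = -3/5
  x_2 = -3/5;  a_2 = 13;  x_3 = (x_2 − 13)/17 = -4/5
Digits: (5, 10, 13).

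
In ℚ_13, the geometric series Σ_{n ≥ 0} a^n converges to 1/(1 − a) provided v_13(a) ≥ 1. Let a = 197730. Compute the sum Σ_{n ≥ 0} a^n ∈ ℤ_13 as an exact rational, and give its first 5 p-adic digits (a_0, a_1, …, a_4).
Σ a^n = 1/(1 − a) = -1/197729;  first 5 digits = (1, 0, 0, 12, 6)

v_13(a) = 3 ≥ 1, so the series converges in ℤ_13 to 1/(1 − a) = 1/(1 − 197730) = -1/197729. Expand this rational in ℤ_13: compute digits iteratively via d_i = x_i mod 13, x_{i+1} = (x_i − d_i)/13. The first 5 digits are (1, 0, 0, 12, 6).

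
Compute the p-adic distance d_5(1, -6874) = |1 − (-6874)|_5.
d_5(1, -6874) = 1/625

Step 1 — x − y = 1 − (-6874) = 6875. Step 2 — v_5(6875) = 4 (factor: 6875 = (5^4 · 11); the sign does not affect v_p). Step 3 — |x − y|_5 = 5^{-4} = 1/625.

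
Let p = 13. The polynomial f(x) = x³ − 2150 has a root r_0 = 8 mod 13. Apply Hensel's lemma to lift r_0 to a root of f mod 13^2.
r_1 = 138 (mod 169)

Hensel: r_{i+1} = r_i − f(r_i)/f′(r_i) mod 13^{i+2}, where f′(x) = 3x². Iterate:
  r_0 = 8 (mod 13)
  r_1 = 138 (mod 169)
Final: r = 138 with f(r) ≡ 0 mod 13^2.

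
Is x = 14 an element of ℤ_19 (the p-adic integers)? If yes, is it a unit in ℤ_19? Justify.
x ∈ ℤ_19^× (unit); v_19(x) = 0

ℤ_19 = {x ∈ ℚ_19 : v_19(x) ≥ 0} and ℤ_19^× = {x ∈ ℤ_19 : v_19(x) = 0}. Here v_19(14) = v_19(num) − v_19(den) = 0; compare against these criteria.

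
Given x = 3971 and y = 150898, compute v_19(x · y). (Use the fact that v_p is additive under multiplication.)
v_19(599215958) = 5

v_p(x) = 2 (factor: 3971 = 19^2 · 11); v_p(y) = 3 (factor: 150898 = 19^3 · 22). Additivity: v_p(xy) = v_p(x) + v_p(y) = 2 + 3 = 5. (Direct check: xy = 599215958 = 19^5 · (242).)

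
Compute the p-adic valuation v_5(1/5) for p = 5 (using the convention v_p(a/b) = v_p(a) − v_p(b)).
v_5(1/5) = -1

Factor powers of 5 from the numerator and denominator of the reduced fraction: 1 = 5^0 · 1 and 5 = 5^1 · 1. Apply v_p(a/b) = v_p(a) − v_p(b): v_5(1/5) = 0 − 1 = -1.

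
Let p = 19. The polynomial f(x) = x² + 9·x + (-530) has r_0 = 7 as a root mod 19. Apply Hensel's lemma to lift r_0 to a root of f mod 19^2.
r_1 = 292 (mod 361)

Hensel: r_{i+1} = r_i − f(r_i)·(f′(r_i))^{-1} mod 19^{i+2}, f′(x) = 2x + 9. Iterate:
  r_0 = 7 (mod 19)
  r_1 = 292 (mod 361)
Final: r = 292 satisfies f(r) ≡ 0 mod 19^2.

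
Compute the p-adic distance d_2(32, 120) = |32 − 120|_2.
d_2(32, 120) = 1/8

Step 1 — x − y = 32 − 120 = -88. Step 2 — v_2(-88) = 3 (factor: -88 = −(2^3 · 11); the sign does not affect v_p). Step 3 — |x − y|_2 = 2^{-3} = 1/8.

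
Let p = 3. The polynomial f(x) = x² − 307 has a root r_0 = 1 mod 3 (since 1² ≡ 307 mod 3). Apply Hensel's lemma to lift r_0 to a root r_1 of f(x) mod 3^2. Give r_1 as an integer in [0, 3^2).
r_1 = 1 (mod 9)

Hensel's recurrence: r_{i+1} = r_i − f(r_i)·(f′(r_i))^{-1} mod 3^{i+2}, with f′(x) = 2x. Iterate:
  r_0 = 1 (mod 3)
  r_1 = 1 (mod 9)
Final: r_1 = 1, and one checks f(r_1) ≡ 0 mod 3^2.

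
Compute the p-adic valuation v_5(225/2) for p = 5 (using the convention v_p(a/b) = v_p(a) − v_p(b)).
v_5(225/2) = 2

Factor powers of 5 from the numerator and denominator of the reduced fraction: 225 = 5^2 · 9 and 2 = 5^0 · 2. Apply v_p(a/b) = v_p(a) − v_p(b): v_5(225/2) = 2 − 0 = 2.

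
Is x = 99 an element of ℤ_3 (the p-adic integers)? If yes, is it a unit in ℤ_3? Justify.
x ∈ ℤ_3 but not a unit; v_3(x) = 2 > 0

ℤ_3 = {x ∈ ℚ_3 : v_3(x) ≥ 0} and ℤ_3^× = {x ∈ ℤ_3 : v_3(x) = 0}. Here v_3(99) = v_3(num) − v_3(den) = 2; compare against these criteria.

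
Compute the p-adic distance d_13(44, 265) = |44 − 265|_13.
d_13(44, 265) = 1/13

Step 1 — x − y = 44 − 265 = -221. Step 2 — v_13(-221) = 1 (factor: -221 = −(13^1 · 17); the sign does not affect v_p). Step 3 — |x − y|_13 = 13^{-1} = 1/13.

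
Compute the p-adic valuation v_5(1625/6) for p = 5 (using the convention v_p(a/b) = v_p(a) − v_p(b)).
v_5(1625/6) = 3

Factor powers of 5 from the numerator and denominator of the reduced fraction: 1625 = 5^3 · 13 and 6 = 5^0 · 6. Apply v_p(a/b) = v_p(a) − v_p(b): v_5(1625/6) = 3 − 0 = 3.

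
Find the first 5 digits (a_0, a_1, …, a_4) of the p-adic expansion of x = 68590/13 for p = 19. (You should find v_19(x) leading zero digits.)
(a_0, …, a_4) = (0, 0, 0, 11, 17)

v_19(68590/13) = 3, so a_0 = ... = a_2 = 0. Factor out: x = 19^3 · u with u = 10/13 a unit in ℤ_19. Expand u iteratively via a_{v+i} = u_i mod 19, u_{i+1} = (u_i − a_{v+i})/19:
  u_0 = 10/13;  a_3 = 11;  u_1 = (u_0 − 11)/19 = -7/13
  u_1 = -7/13;  a_4 = 17;  u_2 = (u_1 − 17)/19 = -12/13
Digits: (0, 0, 0, 11, 17).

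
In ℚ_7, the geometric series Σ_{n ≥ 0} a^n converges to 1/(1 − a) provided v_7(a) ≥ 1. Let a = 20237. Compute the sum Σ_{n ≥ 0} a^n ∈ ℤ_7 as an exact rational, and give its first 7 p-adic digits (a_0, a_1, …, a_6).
Σ a^n = 1/(1 − a) = -1/20236;  first 7 digits = (1, 0, 0, 3, 1, 1, 2)

v_7(a) = 3 ≥ 1, so the series converges in ℤ_7 to 1/(1 − a) = 1/(1 − 20237) = -1/20236. Expand this rational in ℤ_7: compute digits iteratively via d_i = x_i mod 7, x_{i+1} = (x_i − d_i)/7. The first 7 digits are (1, 0, 0, 3, 1, 1, 2).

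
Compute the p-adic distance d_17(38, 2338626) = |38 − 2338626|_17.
d_17(38, 2338626) = 1/83521

Step 1 — x − y = 38 − 2338626 = -2338588. Step 2 — v_17(-2338588) = 4 (factor: -2338588 = −(17^4 · 28); the sign does not affect v_p). Step 3 — |x − y|_17 = 17^{-4} = 1/83521.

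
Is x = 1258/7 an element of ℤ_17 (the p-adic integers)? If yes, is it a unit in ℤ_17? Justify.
x ∈ ℤ_17 but not a unit; v_17(x) = 1 > 0

ℤ_17 = {x ∈ ℚ_17 : v_17(x) ≥ 0} and ℤ_17^× = {x ∈ ℤ_17 : v_17(x) = 0}. Here v_17(1258/7) = v_17(num) − v_17(den) = 1; compare against these criteria.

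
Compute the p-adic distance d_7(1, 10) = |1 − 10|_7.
d_7(1, 10) = 1

Step 1 — x − y = 1 − 10 = -9. Step 2 — v_7(-9) = 0 (factor: -9 = −(7^0 · 9); the sign does not affect v_p). Step 3 — |x − y|_7 = 7^{0} = 1.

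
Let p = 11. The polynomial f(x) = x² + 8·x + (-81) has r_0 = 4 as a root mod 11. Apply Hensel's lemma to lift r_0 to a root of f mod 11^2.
r_1 = 59 (mod 121)

Hensel: r_{i+1} = r_i − f(r_i)·(f′(r_i))^{-1} mod 11^{i+2}, f′(x) = 2x + 8. Iterate:
  r_0 = 4 (mod 11)
  r_1 = 59 (mod 121)
Final: r = 59 satisfies f(r) ≡ 0 mod 11^2.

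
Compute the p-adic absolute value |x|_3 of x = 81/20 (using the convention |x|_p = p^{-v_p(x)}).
|81/20|_3 = 1/81

Step 1 — compute v_3(x) by factoring powers of 3 out of the numerator and denominator: v_3(81/20) = 4. Step 2 — apply |x|_p = p^{-v_p(x)} = 3^{-4} = 1/81.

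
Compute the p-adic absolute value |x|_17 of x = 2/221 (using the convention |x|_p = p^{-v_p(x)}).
|2/221|_17 = 17

Step 1 — compute v_17(x) by factoring powers of 17 out of the numerator and denominator: v_17(2/221) = -1. Step 2 — apply |x|_p = p^{-v_p(x)} = 17^{1} = 17.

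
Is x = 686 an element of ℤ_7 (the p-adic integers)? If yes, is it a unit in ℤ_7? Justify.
x ∈ ℤ_7 but not a unit; v_7(x) = 3 > 0

ℤ_7 = {x ∈ ℚ_7 : v_7(x) ≥ 0} and ℤ_7^× = {x ∈ ℤ_7 : v_7(x) = 0}. Here v_7(686) = v_7(num) − v_7(den) = 3; compare against these criteria.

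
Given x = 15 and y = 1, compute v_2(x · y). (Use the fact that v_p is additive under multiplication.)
v_2(15) = 0

v_p(x) = 0 (factor: 15 = 2^0 · 15); v_p(y) = 0 (factor: 1 = 2^0 · 1). Additivity: v_p(xy) = v_p(x) + v_p(y) = 0 + 0 = 0. (Direct check: xy = 15 = 2^0 · (15).)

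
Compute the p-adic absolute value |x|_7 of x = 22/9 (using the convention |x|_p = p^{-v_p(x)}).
|22/9|_7 = 1

Step 1 — compute v_7(x) by factoring powers of 7 out of the numerator and denominator: v_7(22/9) = 0. Step 2 — apply |x|_p = p^{-v_p(x)} = 7^{0} = 1.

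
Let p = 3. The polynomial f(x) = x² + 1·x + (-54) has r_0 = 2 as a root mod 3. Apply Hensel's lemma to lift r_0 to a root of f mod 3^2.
r_1 = 8 (mod 9)

Hensel: r_{i+1} = r_i − f(r_i)·(f′(r_i))^{-1} mod 3^{i+2}, f′(x) = 2x + 1. Iterate:
  r_0 = 2 (mod 3)
  r_1 = 8 (mod 9)
Final: r = 8 satisfies f(r) ≡ 0 mod 3^2.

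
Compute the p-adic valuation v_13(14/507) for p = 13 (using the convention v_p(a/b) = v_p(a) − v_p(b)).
v_13(14/507) = -2

Factor powers of 13 from the numerator and denominator of the reduced fraction: 14 = 13^0 · 14 and 507 = 13^2 · 3. Apply v_p(a/b) = v_p(a) − v_p(b): v_13(14/507) = 0 − 2 = -2.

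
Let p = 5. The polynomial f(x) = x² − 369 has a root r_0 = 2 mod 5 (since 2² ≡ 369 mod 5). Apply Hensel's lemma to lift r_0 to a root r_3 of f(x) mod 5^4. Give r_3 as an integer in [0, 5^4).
r_3 = 412 (mod 625)

Hensel's recurrence: r_{i+1} = r_i − f(r_i)·(f′(r_i))^{-1} mod 5^{i+2}, with f′(x) = 2x. Iterate:
  r_0 = 2 (mod 5)
  r_1 = 12 (mod 25)
  r_2 = 37 (mod 125)
  r_3 = 412 (mod 625)
Final: r_3 = 412, and one checks f(r_3) ≡ 0 mod 5^4.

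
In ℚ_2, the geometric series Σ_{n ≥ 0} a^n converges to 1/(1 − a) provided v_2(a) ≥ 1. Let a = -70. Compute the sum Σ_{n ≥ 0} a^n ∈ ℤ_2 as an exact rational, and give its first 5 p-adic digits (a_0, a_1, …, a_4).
Σ a^n = 1/(1 − a) = 1/71;  first 5 digits = (1, 1, 1, 0, 1)

v_2(a) = 1 ≥ 1, so the series converges in ℤ_2 to 1/(1 − a) = 1/(1 − (-70)) = 1/71. Expand this rational in ℤ_2: compute digits iteratively via d_i = x_i mod 2, x_{i+1} = (x_i − d_i)/2. The first 5 digits are (1, 1, 1, 0, 1).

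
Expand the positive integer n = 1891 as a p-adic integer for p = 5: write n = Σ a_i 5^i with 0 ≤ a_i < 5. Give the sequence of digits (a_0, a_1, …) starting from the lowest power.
(a_0, a_1, …) = (1, 3, 0, 0, 3)

Repeated division by 5 gives the digits low-to-high: 1891 = 1 + 3·5^1 + 3·5^4. Digit sequence: (1, 3, 0, 0, 3).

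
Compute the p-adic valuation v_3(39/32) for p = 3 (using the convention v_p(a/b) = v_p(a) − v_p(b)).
v_3(39/32) = 1

Factor powers of 3 from the numerator and denominator of the reduced fraction: 39 = 3^1 · 13 and 32 = 3^0 · 32. Apply v_p(a/b) = v_p(a) − v_p(b): v_3(39/32) = 1 − 0 = 1.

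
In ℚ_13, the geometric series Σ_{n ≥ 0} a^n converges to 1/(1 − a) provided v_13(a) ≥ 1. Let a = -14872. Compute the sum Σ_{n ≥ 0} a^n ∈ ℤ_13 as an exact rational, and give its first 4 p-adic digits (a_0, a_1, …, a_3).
Σ a^n = 1/(1 − a) = 1/14873;  first 4 digits = (1, 0, 3, 6)

v_13(a) = 2 ≥ 1, so the series converges in ℤ_13 to 1/(1 − a) = 1/(1 − (-14872)) = 1/14873. Expand this rational in ℤ_13: compute digits iteratively via d_i = x_i mod 13, x_{i+1} = (x_i − d_i)/13. The first 4 digits are (1, 0, 3, 6).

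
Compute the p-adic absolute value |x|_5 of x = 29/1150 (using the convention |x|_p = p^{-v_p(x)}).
|29/1150|_5 = 25

Step 1 — compute v_5(x) by factoring powers of 5 out of the numerator and denominator: v_5(29/1150) = -2. Step 2 — apply |x|_p = p^{-v_p(x)} = 5^{2} = 25.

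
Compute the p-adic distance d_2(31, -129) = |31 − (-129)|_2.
d_2(31, -129) = 1/32

Step 1 — x − y = 31 − (-129) = 160. Step 2 — v_2(160) = 5 (factor: 160 = (2^5 · 5); the sign does not affect v_p). Step 3 — |x − y|_2 = 2^{-5} = 1/32.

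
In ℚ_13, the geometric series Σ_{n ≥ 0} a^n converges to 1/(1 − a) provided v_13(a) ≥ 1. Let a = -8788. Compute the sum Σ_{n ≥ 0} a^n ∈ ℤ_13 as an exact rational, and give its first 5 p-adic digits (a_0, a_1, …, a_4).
Σ a^n = 1/(1 − a) = 1/8789;  first 5 digits = (1, 0, 0, 9, 12)

v_13(a) = 3 ≥ 1, so the series converges in ℤ_13 to 1/(1 − a) = 1/(1 − (-8788)) = 1/8789. Expand this rational in ℤ_13: compute digits iteratively via d_i = x_i mod 13, x_{i+1} = (x_i − d_i)/13. The first 5 digits are (1, 0, 0, 9, 12).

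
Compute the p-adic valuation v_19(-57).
v_19(-57) = 1

v_19(n) is the largest exponent k such that 19^k divides n. Factor out: -57 = -19^1 · 3. (Sign doesn't affect v_p.) So v_19(-57) = 1.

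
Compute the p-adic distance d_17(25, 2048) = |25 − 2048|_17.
d_17(25, 2048) = 1/289

Step 1 — x − y = 25 − 2048 = -2023. Step 2 — v_17(-2023) = 2 (factor: -2023 = −(17^2 · 7); the sign does not affect v_p). Step 3 — |x − y|_17 = 17^{-2} = 1/289.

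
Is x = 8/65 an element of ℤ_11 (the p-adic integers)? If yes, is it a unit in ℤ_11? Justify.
x ∈ ℤ_11^× (unit); v_11(x) = 0

ℤ_11 = {x ∈ ℚ_11 : v_11(x) ≥ 0} and ℤ_11^× = {x ∈ ℤ_11 : v_11(x) = 0}. Here v_11(8/65) = v_11(num) − v_11(den) = 0; compare against these criteria.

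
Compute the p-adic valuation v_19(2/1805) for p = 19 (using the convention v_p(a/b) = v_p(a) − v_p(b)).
v_19(2/1805) = -2

Factor powers of 19 from the numerator and denominator of the reduced fraction: 2 = 19^0 · 2 and 1805 = 19^2 · 5. Apply v_p(a/b) = v_p(a) − v_p(b): v_19(2/1805) = 0 − 2 = -2.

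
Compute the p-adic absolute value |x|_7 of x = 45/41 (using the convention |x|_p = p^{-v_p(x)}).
|45/41|_7 = 1

Step 1 — compute v_7(x) by factoring powers of 7 out of the numerator and denominator: v_7(45/41) = 0. Step 2 — apply |x|_p = p^{-v_p(x)} = 7^{0} = 1.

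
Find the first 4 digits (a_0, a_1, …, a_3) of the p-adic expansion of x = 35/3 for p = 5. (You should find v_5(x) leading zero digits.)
(a_0, …, a_3) = (0, 4, 3, 1)

v_5(35/3) = 1, so a_0 = ... = a_0 = 0. Factor out: x = 5^1 · u with u = 7/3 a unit in ℤ_5. Expand u iteratively via a_{v+i} = u_i mod 5, u_{i+1} = (u_i − a_{v+i})/5:
  u_0 = 7/3;  a_1 = 4;  u_1 = (u_0 − 4)/5 = -1/3
  u_1 = -1/3;  a_2 = 3;  u_2 = (u_1 − 3)/5 = -2/3
  u_2 = -2/3;  a_3 = 1;  u_3 = (u_2 − 1)/5 = -1/3
Digits: (0, 4, 3, 1).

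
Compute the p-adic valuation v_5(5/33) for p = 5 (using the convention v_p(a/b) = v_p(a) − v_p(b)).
v_5(5/33) = 1

Factor powers of 5 from the numerator and denominator of the reduced fraction: 5 = 5^1 · 1 and 33 = 5^0 · 33. Apply v_p(a/b) = v_p(a) − v_p(b): v_5(5/33) = 1 − 0 = 1.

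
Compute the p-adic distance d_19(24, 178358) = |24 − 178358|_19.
d_19(24, 178358) = 1/6859

Step 1 — x − y = 24 − 178358 = -178334. Step 2 — v_19(-178334) = 3 (factor: -178334 = −(19^3 · 26); the sign does not affect v_p). Step 3 — |x − y|_19 = 19^{-3} = 1/6859.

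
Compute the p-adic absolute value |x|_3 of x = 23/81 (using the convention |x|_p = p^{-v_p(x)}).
|23/81|_3 = 81

Step 1 — compute v_3(x) by factoring powers of 3 out of the numerator and denominator: v_3(23/81) = -4. Step 2 — apply |x|_p = p^{-v_p(x)} = 3^{4} = 81.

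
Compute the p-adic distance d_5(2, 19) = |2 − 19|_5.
d_5(2, 19) = 1

Step 1 — x − y = 2 − 19 = -17. Step 2 — v_5(-17) = 0 (factor: -17 = −(5^0 · 17); the sign does not affect v_p). Step 3 — |x − y|_5 = 5^{0} = 1.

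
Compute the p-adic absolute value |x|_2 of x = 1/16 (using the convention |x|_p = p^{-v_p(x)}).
|1/16|_2 = 16

Step 1 — compute v_2(x) by factoring powers of 2 out of the numerator and denominator: v_2(1/16) = -4. Step 2 — apply |x|_p = p^{-v_p(x)} = 2^{4} = 16.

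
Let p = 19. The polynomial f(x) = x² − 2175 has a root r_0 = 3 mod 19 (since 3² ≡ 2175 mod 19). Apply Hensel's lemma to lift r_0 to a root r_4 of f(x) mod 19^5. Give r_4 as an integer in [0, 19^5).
r_4 = 391327 (mod 2476099)

Hensel's recurrence: r_{i+1} = r_i − f(r_i)·(f′(r_i))^{-1} mod 19^{i+2}, with f′(x) = 2x. Iterate:
  r_0 = 3 (mod 19)
  r_1 = 3 (mod 361)
  r_2 = 364 (mod 6859)
  r_3 = 364 (mod 130321)
  r_4 = 391327 (mod 2476099)
Final: r_4 = 391327, and one checks f(r_4) ≡ 0 mod 19^5.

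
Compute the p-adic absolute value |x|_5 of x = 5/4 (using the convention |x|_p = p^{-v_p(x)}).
|5/4|_5 = 1/5

Step 1 — compute v_5(x) by factoring powers of 5 out of the numerator and denominator: v_5(5/4) = 1. Step 2 — apply |x|_p = p^{-v_p(x)} = 5^{-1} = 1/5.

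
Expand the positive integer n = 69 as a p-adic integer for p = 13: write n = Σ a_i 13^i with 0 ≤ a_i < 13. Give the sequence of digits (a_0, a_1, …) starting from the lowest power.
(a_0, a_1, …) = (4, 5)

Repeated division by 13 gives the digits low-to-high: 69 = 4 + 5·13^1. Digit sequence: (4, 5).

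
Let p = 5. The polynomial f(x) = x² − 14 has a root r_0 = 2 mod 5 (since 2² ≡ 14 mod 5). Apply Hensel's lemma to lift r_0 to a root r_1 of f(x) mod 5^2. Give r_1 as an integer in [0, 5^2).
r_1 = 17 (mod 25)

Hensel's recurrence: r_{i+1} = r_i − f(r_i)·(f′(r_i))^{-1} mod 5^{i+2}, with f′(x) = 2x. Iterate:
  r_0 = 2 (mod 5)
  r_1 = 17 (mod 25)
Final: r_1 = 17, and one checks f(r_1) ≡ 0 mod 5^2.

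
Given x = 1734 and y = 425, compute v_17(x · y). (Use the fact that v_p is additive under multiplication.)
v_17(736950) = 3

v_p(x) = 2 (factor: 1734 = 17^2 · 6); v_p(y) = 1 (factor: 425 = 17^1 · 25). Additivity: v_p(xy) = v_p(x) + v_p(y) = 2 + 1 = 3. (Direct check: xy = 736950 = 17^3 · (150).)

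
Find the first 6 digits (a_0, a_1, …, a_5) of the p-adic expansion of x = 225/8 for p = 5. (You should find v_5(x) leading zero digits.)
(a_0, …, a_5) = (0, 0, 3, 4, 1, 4)

v_5(225/8) = 2, so a_0 = ... = a_1 = 0. Factor out: x = 5^2 · u with u = 9/8 a unit in ℤ_5. Expand u iteratively via a_{v+i} = u_i mod 5, u_{i+1} = (u_i − a_{v+i})/5:
  u_0 = 9/8;  a_2 = 3;  u_1 = (u_0 − 3)/5 = -3/8
  u_1 = -3/8;  a_3 = 4;  u_2 = (u_1 − 4)/5 = -7/8
  u_2 = -7/8;  a_4 = 1;  u_3 = (u_2 − 1)/5 = -3/8
  u_3 = -3/8;  a_5 = 4;  u_4 = (u_3 − 4)/5 = -7/8
Digits: (0, 0, 3, 4, 1, 4).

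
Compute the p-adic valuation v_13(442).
v_13(442) = 1

v_13(n) is the largest exponent k such that 13^k divides n. Factor out: 442 = 13^1 · 34. (Sign doesn't affect v_p.) So v_13(442) = 1.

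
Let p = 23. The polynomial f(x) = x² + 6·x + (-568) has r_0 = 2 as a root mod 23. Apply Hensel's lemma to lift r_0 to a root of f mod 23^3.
r_2 = 5982 (mod 12167)

Hensel: r_{i+1} = r_i − f(r_i)·(f′(r_i))^{-1} mod 23^{i+2}, f′(x) = 2x + 6. Iterate:
  r_0 = 2 (mod 23)
  r_1 = 163 (mod 529)
  r_2 = 5982 (mod 12167)
Final: r = 5982 satisfies f(r) ≡ 0 mod 23^3.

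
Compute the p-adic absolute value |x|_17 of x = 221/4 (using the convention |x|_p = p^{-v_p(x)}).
|221/4|_17 = 1/17

Step 1 — compute v_17(x) by factoring powers of 17 out of the numerator and denominator: v_17(221/4) = 1. Step 2 — apply |x|_p = p^{-v_p(x)} = 17^{-1} = 1/17.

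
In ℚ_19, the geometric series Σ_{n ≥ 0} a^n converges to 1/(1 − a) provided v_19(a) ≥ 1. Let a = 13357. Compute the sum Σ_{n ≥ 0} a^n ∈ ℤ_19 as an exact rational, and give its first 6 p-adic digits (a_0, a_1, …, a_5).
Σ a^n = 1/(1 − a) = -1/13356;  first 6 digits = (1, 0, 18, 1, 1, 15)

v_19(a) = 2 ≥ 1, so the series converges in ℤ_19 to 1/(1 − a) = 1/(1 − 13357) = -1/13356. Expand this rational in ℤ_19: compute digits iteratively via d_i = x_i mod 19, x_{i+1} = (x_i − d_i)/19. The first 6 digits are (1, 0, 18, 1, 1, 15).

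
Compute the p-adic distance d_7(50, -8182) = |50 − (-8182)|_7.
d_7(50, -8182) = 1/343

Step 1 — x − y = 50 − (-8182) = 8232. Step 2 — v_7(8232) = 3 (factor: 8232 = (7^3 · 24); the sign does not affect v_p). Step 3 — |x − y|_7 = 7^{-3} = 1/343.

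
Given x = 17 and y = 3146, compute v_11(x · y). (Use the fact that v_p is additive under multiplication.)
v_11(53482) = 2

v_p(x) = 0 (factor: 17 = 11^0 · 17); v_p(y) = 2 (factor: 3146 = 11^2 · 26). Additivity: v_p(xy) = v_p(x) + v_p(y) = 0 + 2 = 2. (Direct check: xy = 53482 = 11^2 · (442).)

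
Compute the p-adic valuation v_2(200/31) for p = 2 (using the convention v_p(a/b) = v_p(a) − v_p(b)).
v_2(200/31) = 3

Factor powers of 2 from the numerator and denominator of the reduced fraction: 200 = 2^3 · 25 and 31 = 2^0 · 31. Apply v_p(a/b) = v_p(a) − v_p(b): v_2(200/31) = 3 − 0 = 3.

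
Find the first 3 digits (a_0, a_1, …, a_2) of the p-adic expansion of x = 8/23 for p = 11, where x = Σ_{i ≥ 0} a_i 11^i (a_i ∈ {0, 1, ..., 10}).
(a_0, …, a_2) = (8, 6, 8)

v_11(8/23) = 0 (numerator and denominator both coprime to 11), so x ∈ ℤ_11^×. Compute digits iteratively via a_i = x_i mod 11, x_{i+1} = (x_i − a_i)/11, with x_0 = x:
  x_0 = 8/23;  a_0 = 8;  x_1 = (x_0 − 8)/11 = -16/23
  x_1 = -16/23;  a_1 = 6;  x_2 = (x_1 − 6)/11 = -14/23
  x_2 = -14/23;  a_2 = 8;  x_3 = (x_2 − 8)/11 = -18/23
Digits: (8, 6, 8).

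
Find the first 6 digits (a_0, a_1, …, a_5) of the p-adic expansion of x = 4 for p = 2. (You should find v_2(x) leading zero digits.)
(a_0, …, a_5) = (0, 0, 1, 0, 0, 0)

v_2(4) = 2, so a_0 = ... = a_1 = 0. Factor out: x = 2^2 · u with u = 1 a unit in ℤ_2. Expand u iteratively via a_{v+i} = u_i mod 2, u_{i+1} = (u_i − a_{v+i})/2:
  u_0 = 1;  a_2 = 1;  u_1 = (u_0 − 1)/2 = 0
  u_1 = 0;  a_3 = 0;  u_2 = (u_1 − 0)/2 = 0
  u_2 = 0;  a_4 = 0;  u_3 = (u_2 − 0)/2 = 0
  u_3 = 0;  a_5 = 0;  u_4 = (u_3 − 0)/2 = 0
Digits: (0, 0, 1, 0, 0, 0).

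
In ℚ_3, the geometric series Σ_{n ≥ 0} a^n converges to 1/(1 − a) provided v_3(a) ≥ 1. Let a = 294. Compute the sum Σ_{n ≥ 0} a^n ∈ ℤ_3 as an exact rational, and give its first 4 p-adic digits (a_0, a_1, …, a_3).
Σ a^n = 1/(1 − a) = -1/293;  first 4 digits = (1, 2, 0, 1)

v_3(a) = 1 ≥ 1, so the series converges in ℤ_3 to 1/(1 − a) = 1/(1 − 294) = -1/293. Expand this rational in ℤ_3: compute digits iteratively via d_i = x_i mod 3, x_{i+1} = (x_i − d_i)/3. The first 4 digits are (1, 2, 0, 1).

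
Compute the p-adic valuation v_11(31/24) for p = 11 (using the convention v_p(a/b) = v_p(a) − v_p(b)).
v_11(31/24) = 0

Factor powers of 11 from the numerator and denominator of the reduced fraction: 31 = 11^0 · 31 and 24 = 11^0 · 24. Apply v_p(a/b) = v_p(a) − v_p(b): v_11(31/24) = 0 − 0 = 0.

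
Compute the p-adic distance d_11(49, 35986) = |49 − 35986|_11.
d_11(49, 35986) = 1/1331

Step 1 — x − y = 49 − 35986 = -35937. Step 2 — v_11(-35937) = 3 (factor: -35937 = −(11^3 · 27); the sign does not affect v_p). Step 3 — |x − y|_11 = 11^{-3} = 1/1331.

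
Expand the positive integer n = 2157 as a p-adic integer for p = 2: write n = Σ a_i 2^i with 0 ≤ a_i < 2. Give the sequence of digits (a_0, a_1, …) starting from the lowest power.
(a_0, a_1, …) = (1, 0, 1, 1, 0, 1, 1, 0, 0, 0, 0, 1)

Repeated division by 2 gives the digits low-to-high: 2157 = 1 + 1·2^2 + 1·2^3 + 1·2^5 + 1·2^6 + 1·2^11. Digit sequence: (1, 0, 1, 1, 0, 1, 1, 0, 0, 0, 0, 1).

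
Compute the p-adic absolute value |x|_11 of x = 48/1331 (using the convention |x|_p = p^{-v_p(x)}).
|48/1331|_11 = 1331

Step 1 — compute v_11(x) by factoring powers of 11 out of the numerator and denominator: v_11(48/1331) = -3. Step 2 — apply |x|_p = p^{-v_p(x)} = 11^{3} = 1331.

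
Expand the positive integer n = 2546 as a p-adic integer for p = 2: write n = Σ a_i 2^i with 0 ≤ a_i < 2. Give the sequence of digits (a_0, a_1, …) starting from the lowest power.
(a_0, a_1, …) = (0, 1, 0, 0, 1, 1, 1, 1, 1, 0, 0, 1)

Repeated division by 2 gives the digits low-to-high: 2546 = 1·2^1 + 1·2^4 + 1·2^5 + 1·2^6 + 1·2^7 + 1·2^8 + 1·2^11. Digit sequence: (0, 1, 0, 0, 1, 1, 1, 1, 1, 0, 0, 1).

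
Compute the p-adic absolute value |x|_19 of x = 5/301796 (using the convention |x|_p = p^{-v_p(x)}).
|5/301796|_19 = 6859

Step 1 — compute v_19(x) by factoring powers of 19 out of the numerator and denominator: v_19(5/301796) = -3. Step 2 — apply |x|_p = p^{-v_p(x)} = 19^{3} = 6859.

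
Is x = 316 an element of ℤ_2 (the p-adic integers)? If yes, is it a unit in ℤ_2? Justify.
x ∈ ℤ_2 but not a unit; v_2(x) = 2 > 0

ℤ_2 = {x ∈ ℚ_2 : v_2(x) ≥ 0} and ℤ_2^× = {x ∈ ℤ_2 : v_2(x) = 0}. Here v_2(316) = v_2(num) − v_2(den) = 2; compare against these criteria.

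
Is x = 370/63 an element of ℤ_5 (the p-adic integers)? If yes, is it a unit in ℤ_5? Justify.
x ∈ ℤ_5 but not a unit; v_5(x) = 1 > 0

ℤ_5 = {x ∈ ℚ_5 : v_5(x) ≥ 0} and ℤ_5^× = {x ∈ ℤ_5 : v_5(x) = 0}. Here v_5(370/63) = v_5(num) − v_5(den) = 1; compare against these criteria.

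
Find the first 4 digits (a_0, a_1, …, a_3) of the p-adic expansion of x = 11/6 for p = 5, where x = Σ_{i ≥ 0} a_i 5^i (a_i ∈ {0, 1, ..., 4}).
(a_0, …, a_3) = (1, 1, 4, 0)

v_5(11/6) = 0 (numerator and denominator both coprime to 5), so x ∈ ℤ_5^×. Compute digits iteratively via a_i = x_i mod 5, x_{i+1} = (x_i − a_i)/5, with x_0 = x:
  x_0 = 11/6;  a_0 = 1;  x_1 = (x_0 − 1)/5 = 1/6
  x_1 = 1/6;  a_1 = 1;  x_2 = (x_1 − 1)/5 = -1/6
  x_2 = -1/6;  a_2 = 4;  x_3 = (x_2 − 4)/5 = -5/6
  x_3 = -5/6;  a_3 = 0;  x_4 = (x_3 − 0)/5 = -1/6
Digits: (1, 1, 4, 0).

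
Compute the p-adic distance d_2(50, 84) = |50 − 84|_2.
d_2(50, 84) = 1/2

Step 1 — x − y = 50 − 84 = -34. Step 2 — v_2(-34) = 1 (factor: -34 = −(2^1 · 17); the sign does not affect v_p). Step 3 — |x − y|_2 = 2^{-1} = 1/2.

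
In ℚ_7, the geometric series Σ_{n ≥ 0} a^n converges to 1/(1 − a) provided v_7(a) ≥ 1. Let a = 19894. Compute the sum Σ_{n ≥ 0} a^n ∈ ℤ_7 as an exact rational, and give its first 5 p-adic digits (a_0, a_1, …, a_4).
Σ a^n = 1/(1 − a) = -1/19893;  first 5 digits = (1, 0, 0, 2, 1)

v_7(a) = 3 ≥ 1, so the series converges in ℤ_7 to 1/(1 − a) = 1/(1 − 19894) = -1/19893. Expand this rational in ℤ_7: compute digits iteratively via d_i = x_i mod 7, x_{i+1} = (x_i − d_i)/7. The first 5 digits are (1, 0, 0, 2, 1).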